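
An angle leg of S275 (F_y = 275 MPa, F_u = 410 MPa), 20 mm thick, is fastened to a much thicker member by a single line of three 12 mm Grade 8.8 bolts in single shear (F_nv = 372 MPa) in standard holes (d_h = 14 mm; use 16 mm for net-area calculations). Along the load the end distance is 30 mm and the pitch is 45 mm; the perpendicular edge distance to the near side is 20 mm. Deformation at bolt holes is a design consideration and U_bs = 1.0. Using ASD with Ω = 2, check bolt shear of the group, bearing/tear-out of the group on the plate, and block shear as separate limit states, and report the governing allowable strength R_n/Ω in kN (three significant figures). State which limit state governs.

Bolt shear: A_b = π·12²/4 = 113.1 mm²; R_n = 372 × 113.1 × 3 × 1 / 1000 = 126.2 kN → 126.2 / 2 = 63.1 kN.
Bearing: edge l_c = 23, r_n = 226.3 kN; interior l_c = 31, r_n = 236.2 kN; R_n = 226.3 + 2·236.2 = 698.6 kN → 349 kN.
Block shear: A_gv = 2400, A_nv = 1600, A_nt = 240 mm²; R_n = min(0.6F_uA_nv, 0.6F_yA_gv) + U_bs·F_u·A_nt = 492 kN → 246 kN.
Bolt shear governs: 63.1 kN.

63.1 kN (bolt shear governs)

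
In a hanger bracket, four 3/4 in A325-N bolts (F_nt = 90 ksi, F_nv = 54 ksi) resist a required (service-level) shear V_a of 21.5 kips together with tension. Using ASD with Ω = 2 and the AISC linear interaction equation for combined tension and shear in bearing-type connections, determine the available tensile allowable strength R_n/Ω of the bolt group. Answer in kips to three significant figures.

A_b = π·0.75²/4 = 0.4418 in²; f_rv = 21.5 / (4 × 0.4418) = 12.17 ksi.
F'_nt = 1.3 F_nt − (Ω F_nt / F_nv) f_rv = 1.3·90 − (2·90/54)·12.17 = 76.44 ksi, capped at F_nt → F'_nt = 76.44 ksi.
R_n = F'_nt · A_b · n = 76.44 × 0.4418 × 4 = 135.1 kips.
Allowable strength R_n/Ω = 135.1 / 2 = 67.5 kips.

67.5 kips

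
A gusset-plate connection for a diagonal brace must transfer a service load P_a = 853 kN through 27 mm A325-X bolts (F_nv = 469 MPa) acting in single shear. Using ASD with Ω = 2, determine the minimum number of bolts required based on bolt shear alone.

A_b = π·27²/4 = 572.6 mm².
Per-bolt allowable strength R_n/Ω = 469 × 572.6 × 1 / 1000 / 2 = 134.3 kN.
n ≥ 853 / 134.3 = 6.353 → use 7 bolts.

7 bolts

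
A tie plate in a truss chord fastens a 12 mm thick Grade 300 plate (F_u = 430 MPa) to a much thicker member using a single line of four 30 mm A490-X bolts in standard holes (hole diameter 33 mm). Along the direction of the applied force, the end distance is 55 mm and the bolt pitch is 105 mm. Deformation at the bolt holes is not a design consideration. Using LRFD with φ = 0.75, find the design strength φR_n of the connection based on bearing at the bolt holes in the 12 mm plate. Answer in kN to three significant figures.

1270 kN

Per bolt r_n = 1.5 l_c t F_u ≤ 3.0 d t F_u; upper limit = 3.0 × 30 × 12 × 430 / 1000 = 464.4 kN.
Edge bolt: l_c = 55 − 33/2 = 38.5 mm → 1.5 × 38.5 × 12 × 430 / 1000 = 298 → r_n = 298 kN.
Interior bolts: l_c = 105 − 33 = 72 mm → 1.5 × 72 × 12 × 430 / 1000 = 557.3 → r_n = 464.4 kN.
R_n = 1 × 298 + 3 × 464.4 = 1691 kN.
Design strength φR_n = 0.75 × 1691 = 1270 kN.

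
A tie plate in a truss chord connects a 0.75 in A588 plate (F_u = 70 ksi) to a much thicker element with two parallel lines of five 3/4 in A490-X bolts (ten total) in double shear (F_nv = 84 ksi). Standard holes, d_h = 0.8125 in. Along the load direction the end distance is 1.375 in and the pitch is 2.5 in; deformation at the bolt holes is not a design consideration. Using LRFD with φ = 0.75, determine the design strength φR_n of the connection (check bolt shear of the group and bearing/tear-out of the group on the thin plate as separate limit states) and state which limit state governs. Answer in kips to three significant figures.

Bolt shear: A_b = π·0.75²/4 = 0.4418 in²; R_n = 84 × 0.4418 × 10 × 2 = 742.2 kips → 0.75 × 742.2 = 557 kips.
Bearing (1.5 l_c t F_u ≤ 3.0 d t F_u): upper limit = 3.0·0.75·0.75·70 = 118.1 kips.
  Edge l_c = 1.375 − 0.8125/2 = 0.9688 → r_n = 76.29 kips; interior l_c = 2.5 − 0.8125 = 1.688 → r_n = 118.1 kips.
  R_n,bearing = 2·76.29 + 8·118.1 = 1098 kips → 0.75 × 1098 = 823 kips.
Bolt shear governs: 557 kips.

557 kips (bolt shear governs)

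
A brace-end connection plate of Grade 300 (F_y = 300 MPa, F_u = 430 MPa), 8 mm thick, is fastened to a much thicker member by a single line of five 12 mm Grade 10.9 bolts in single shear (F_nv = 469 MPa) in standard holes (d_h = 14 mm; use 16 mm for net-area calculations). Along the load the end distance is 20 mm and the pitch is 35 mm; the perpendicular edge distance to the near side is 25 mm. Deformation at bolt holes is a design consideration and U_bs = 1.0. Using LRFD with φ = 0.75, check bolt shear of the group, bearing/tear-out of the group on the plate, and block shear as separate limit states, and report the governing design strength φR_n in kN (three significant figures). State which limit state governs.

180 kN (block shear governs)

Bolt shear: A_b = π·12²/4 = 113.1 mm²; R_n = 469 × 113.1 × 5 × 1 / 1000 = 265.2 kN → 0.75 × 265.2 = 199 kN.
Bearing: edge l_c = 13, r_n = 53.66 kN; interior l_c = 21, r_n = 86.69 kN; R_n = 53.66 + 4·86.69 = 400.4 kN → 300 kN.
Block shear: A_gv = 1280, A_nv = 704, A_nt = 136 mm²; R_n = min(0.6F_uA_nv, 0.6F_yA_gv) + U_bs·F_u·A_nt = 240.1 kN → 180 kN.
Block shear governs: 180 kN.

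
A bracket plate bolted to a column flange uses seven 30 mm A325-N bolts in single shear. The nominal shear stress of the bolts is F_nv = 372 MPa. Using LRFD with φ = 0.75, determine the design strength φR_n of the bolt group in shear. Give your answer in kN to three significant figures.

A_b = π × 30² / 4 = 706.9 mm².
R_n = F_nv · A_b · n · n_s = 372 × 706.9 × 7 × 1 / 1000 = 1841 kN.
Design strength φR_n = 0.75 × 1841 = 1380 kN.

1380 kN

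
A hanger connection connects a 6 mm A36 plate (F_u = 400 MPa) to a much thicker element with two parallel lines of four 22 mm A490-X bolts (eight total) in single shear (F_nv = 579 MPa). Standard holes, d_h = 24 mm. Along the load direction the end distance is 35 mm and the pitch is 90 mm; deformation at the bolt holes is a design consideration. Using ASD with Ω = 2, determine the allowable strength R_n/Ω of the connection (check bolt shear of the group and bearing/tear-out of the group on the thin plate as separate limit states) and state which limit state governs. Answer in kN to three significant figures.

446 kN (bearing governs)

Bolt shear: A_b = π·22²/4 = 380.1 mm²; R_n = 579 × 380.1 × 8 × 1 / 1000 = 1761 kN → 1761 / 2 = 880 kN.
Bearing (1.2 l_c t F_u ≤ 2.4 d t F_u): upper limit = 2.4·22·6·400 / 1000 = 126.7 kN.
  Edge l_c = 35 − 24/2 = 23 → r_n = 66.24 kN; interior l_c = 90 − 24 = 66 → r_n = 126.7 kN.
  R_n,bearing = 2·66.24 + 6·126.7 = 892.8 kN → 892.8 / 2 = 446 kN.
Bearing governs: 446 kN.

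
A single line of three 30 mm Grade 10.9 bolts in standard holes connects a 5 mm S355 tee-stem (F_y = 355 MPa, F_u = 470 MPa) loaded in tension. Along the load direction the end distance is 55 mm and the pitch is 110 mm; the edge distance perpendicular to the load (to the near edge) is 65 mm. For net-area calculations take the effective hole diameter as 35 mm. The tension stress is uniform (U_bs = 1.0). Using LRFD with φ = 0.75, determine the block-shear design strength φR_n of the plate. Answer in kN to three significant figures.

282 kN

Shear plane L_v = 55 + 2·110 = 275 mm; A_gv = 275 × 5 = 1375 mm².
A_nv = (275 − 2.5·35) × 5 = 937.5 mm².
A_nt = (65 − 0.5·35) × 5 = 237.5 mm².
0.6 F_u A_nv = 264.4 kN; 0.6 F_y A_gv = 292.9 kN → shear rupture governs the shear term.
R_n = 264.4 + 1.0 × 470 × 237.5 / 1000 = 376 kN.
Design strength φR_n = 0.75 × 376 = 282 kN.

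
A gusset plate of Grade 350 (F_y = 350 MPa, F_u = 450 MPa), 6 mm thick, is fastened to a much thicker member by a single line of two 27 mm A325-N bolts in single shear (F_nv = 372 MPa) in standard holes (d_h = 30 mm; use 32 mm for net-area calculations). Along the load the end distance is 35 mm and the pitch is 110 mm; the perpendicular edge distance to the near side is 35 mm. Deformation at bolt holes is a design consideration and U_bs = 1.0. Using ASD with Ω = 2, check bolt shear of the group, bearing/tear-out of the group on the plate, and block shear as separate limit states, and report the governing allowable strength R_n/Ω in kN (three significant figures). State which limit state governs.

104 kN (block shear governs)

Bolt shear: A_b = π·27²/4 = 572.6 mm²; R_n = 372 × 572.6 × 2 × 1 / 1000 = 426 kN → 426 / 2 = 213 kN.
Bearing: edge l_c = 20, r_n = 64.8 kN; interior l_c = 80, r_n = 175 kN; R_n = 64.8 + 1·175 = 239.8 kN → 120 kN.
Block shear: A_gv = 870, A_nv = 582, A_nt = 114 mm²; R_n = min(0.6F_uA_nv, 0.6F_yA_gv) + U_bs·F_u·A_nt = 208.4 kN → 104 kN.
Block shear governs: 104 kN.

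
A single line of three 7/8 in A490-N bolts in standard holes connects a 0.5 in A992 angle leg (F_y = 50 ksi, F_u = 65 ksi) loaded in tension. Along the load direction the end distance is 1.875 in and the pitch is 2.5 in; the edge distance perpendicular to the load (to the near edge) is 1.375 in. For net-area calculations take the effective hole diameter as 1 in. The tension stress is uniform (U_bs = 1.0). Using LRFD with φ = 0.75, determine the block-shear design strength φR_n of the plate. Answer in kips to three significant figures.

85.3 kips

Shear plane L_v = 1.875 + 2·2.5 = 6.875 in; A_gv = 6.875 × 0.5 = 3.438 in².
A_nv = (6.875 − 2.5·1) × 0.5 = 2.188 in².
A_nt = (1.375 − 0.5·1) × 0.5 = 0.4375 in².
0.6 F_u A_nv = 85.31 kips; 0.6 F_y A_gv = 103.1 kips → shear rupture governs the shear term.
R_n = 85.31 + 1.0 × 65 × 0.4375 = 113.8 kips.
Design strength φR_n = 0.75 × 113.8 = 85.3 kips.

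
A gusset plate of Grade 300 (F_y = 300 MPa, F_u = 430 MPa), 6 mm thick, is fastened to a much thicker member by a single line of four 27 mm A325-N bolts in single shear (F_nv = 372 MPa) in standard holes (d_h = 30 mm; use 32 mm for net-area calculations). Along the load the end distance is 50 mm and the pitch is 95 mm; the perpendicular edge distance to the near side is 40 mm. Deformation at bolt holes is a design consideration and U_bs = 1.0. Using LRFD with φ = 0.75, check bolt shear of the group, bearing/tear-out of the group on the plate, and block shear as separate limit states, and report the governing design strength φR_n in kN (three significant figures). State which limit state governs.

305 kN (block shear governs)

Bolt shear: A_b = π·27²/4 = 572.6 mm²; R_n = 372 × 572.6 × 4 × 1 / 1000 = 852 kN → 0.75 × 852 = 639 kN.
Bearing: edge l_c = 35, r_n = 108.4 kN; interior l_c = 65, r_n = 167.2 kN; R_n = 108.4 + 3·167.2 = 609.9 kN → 457 kN.
Block shear: A_gv = 2010, A_nv = 1338, A_nt = 144 mm²; R_n = min(0.6F_uA_nv, 0.6F_yA_gv) + U_bs·F_u·A_nt = 407.1 kN → 305 kN.
Block shear governs: 305 kN.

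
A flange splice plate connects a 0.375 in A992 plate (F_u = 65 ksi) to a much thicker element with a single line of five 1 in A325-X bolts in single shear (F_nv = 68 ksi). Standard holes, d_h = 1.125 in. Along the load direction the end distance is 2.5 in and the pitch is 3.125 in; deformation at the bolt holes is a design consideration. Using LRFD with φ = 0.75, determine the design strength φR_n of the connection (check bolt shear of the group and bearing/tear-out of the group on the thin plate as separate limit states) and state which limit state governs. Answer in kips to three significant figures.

Bolt shear: A_b = π·1²/4 = 0.7854 in²; R_n = 68 × 0.7854 × 5 × 1 = 267 kips → 0.75 × 267 = 200 kips.
Bearing (1.2 l_c t F_u ≤ 2.4 d t F_u): upper limit = 2.4·1·0.375·65 = 58.5 kips.
  Edge l_c = 2.5 − 1.125/2 = 1.938 → r_n = 56.67 kips; interior l_c = 3.125 − 1.125 = 2 → r_n = 58.5 kips.
  R_n,bearing = 1·56.67 + 4·58.5 = 290.7 kips → 0.75 × 290.7 = 218 kips.
Bolt shear governs: 200 kips.

200 kips (bolt shear governs)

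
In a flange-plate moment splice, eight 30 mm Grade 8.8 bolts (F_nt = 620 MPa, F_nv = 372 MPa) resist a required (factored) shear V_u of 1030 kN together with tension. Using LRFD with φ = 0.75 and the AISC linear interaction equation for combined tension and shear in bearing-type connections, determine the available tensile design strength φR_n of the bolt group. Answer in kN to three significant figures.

A_b = π·30²/4 = 706.9 mm²; f_rv = 1030 × 1000 / (8 × 706.9) = 182.1 MPa.
F'_nt = 1.3 F_nt − (F_nt / φF_nv) f_rv = 1.3·620 − (620/(0.75·372))·182.1 = 401.2 MPa, capped at F_nt → F'_nt = 401.2 MPa.
R_n = F'_nt · A_b · n = 401.2 × 706.9 × 8 / 1000 = 2269 kN.
Design strength φR_n = 0.75 × 2269 = 1700 kN.

1700 kN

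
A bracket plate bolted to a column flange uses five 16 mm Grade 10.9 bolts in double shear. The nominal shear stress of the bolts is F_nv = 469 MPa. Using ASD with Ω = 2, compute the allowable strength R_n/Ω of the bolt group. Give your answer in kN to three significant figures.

A_b = π × 16² / 4 = 201.1 mm².
R_n = F_nv · A_b · n · n_s = 469 × 201.1 × 5 × 2 / 1000 = 943 kN.
Allowable strength R_n/Ω = 943 / 2 = 471 kN.

471 kN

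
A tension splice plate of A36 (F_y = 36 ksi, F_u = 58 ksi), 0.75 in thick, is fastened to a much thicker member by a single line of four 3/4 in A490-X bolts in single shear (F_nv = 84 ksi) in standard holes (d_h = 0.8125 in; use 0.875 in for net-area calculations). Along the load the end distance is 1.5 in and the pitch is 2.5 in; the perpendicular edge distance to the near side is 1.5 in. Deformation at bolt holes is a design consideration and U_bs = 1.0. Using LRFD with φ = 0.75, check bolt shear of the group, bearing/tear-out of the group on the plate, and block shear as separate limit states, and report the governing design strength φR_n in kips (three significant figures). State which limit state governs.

Bolt shear: A_b = π·0.75²/4 = 0.4418 in²; R_n = 84 × 0.4418 × 4 × 1 = 148.4 kips → 0.75 × 148.4 = 111 kips.
Bearing: edge l_c = 1.094, r_n = 57.09 kips; interior l_c = 1.688, r_n = 78.3 kips; R_n = 57.09 + 3·78.3 = 292 kips → 219 kips.
Block shear: A_gv = 6.75, A_nv = 4.453, A_nt = 0.7969 in²; R_n = min(0.6F_uA_nv, 0.6F_yA_gv) + U_bs·F_u·A_nt = 192 kips → 144 kips.
Bolt shear governs: 111 kips.

111 kips (bolt shear governs)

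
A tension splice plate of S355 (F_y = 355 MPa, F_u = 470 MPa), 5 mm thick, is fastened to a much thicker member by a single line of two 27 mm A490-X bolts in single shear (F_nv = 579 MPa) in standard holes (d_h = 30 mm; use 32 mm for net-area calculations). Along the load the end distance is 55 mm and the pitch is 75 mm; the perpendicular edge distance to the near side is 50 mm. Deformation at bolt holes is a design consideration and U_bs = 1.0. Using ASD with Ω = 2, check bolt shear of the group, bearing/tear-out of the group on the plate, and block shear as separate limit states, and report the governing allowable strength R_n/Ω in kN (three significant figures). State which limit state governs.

97.8 kN (block shear governs)

Bolt shear: A_b = π·27²/4 = 572.6 mm²; R_n = 579 × 572.6 × 2 × 1 / 1000 = 663 kN → 663 / 2 = 332 kN.
Bearing: edge l_c = 40, r_n = 112.8 kN; interior l_c = 45, r_n = 126.9 kN; R_n = 112.8 + 1·126.9 = 239.7 kN → 120 kN.
Block shear: A_gv = 650, A_nv = 410, A_nt = 170 mm²; R_n = min(0.6F_uA_nv, 0.6F_yA_gv) + U_bs·F_u·A_nt = 195.5 kN → 97.8 kN.
Block shear governs: 97.8 kN.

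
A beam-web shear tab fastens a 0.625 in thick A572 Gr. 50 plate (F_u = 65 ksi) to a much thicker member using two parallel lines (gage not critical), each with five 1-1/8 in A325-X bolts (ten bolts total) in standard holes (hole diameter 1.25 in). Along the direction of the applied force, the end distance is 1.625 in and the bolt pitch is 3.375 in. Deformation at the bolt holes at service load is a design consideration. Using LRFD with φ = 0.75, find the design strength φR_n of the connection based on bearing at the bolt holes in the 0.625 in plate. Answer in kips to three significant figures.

Per bolt r_n = 1.2 l_c t F_u ≤ 2.4 d t F_u; upper limit = 2.4 × 1.125 × 0.625 × 65 = 109.7 kips.
Edge bolt: l_c = 1.625 − 1.25/2 = 1 in → 1.2 × 1 × 0.625 × 65 = 48.75 → r_n = 48.75 kips.
Interior bolts: l_c = 3.375 − 1.25 = 2.125 in → 1.2 × 2.125 × 0.625 × 65 = 103.6 → r_n = 103.6 kips.
R_n = 2 × 48.75 + 8 × 103.6 = 926.2 kips.
Design strength φR_n = 0.75 × 926.2 = 695 kips.

695 kips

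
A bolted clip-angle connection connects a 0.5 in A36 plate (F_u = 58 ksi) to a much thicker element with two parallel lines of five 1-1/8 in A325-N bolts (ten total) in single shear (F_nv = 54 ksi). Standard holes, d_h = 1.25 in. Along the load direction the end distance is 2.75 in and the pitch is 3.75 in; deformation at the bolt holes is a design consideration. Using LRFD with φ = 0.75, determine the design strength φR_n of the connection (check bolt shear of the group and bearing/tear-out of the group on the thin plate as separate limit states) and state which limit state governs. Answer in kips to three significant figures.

Bolt shear: A_b = π·1.125²/4 = 0.994 in²; R_n = 54 × 0.994 × 10 × 1 = 536.8 kips → 0.75 × 536.8 = 403 kips.
Bearing (1.2 l_c t F_u ≤ 2.4 d t F_u): upper limit = 2.4·1.125·0.5·58 = 78.3 kips.
  Edge l_c = 2.75 − 1.25/2 = 2.125 → r_n = 73.95 kips; interior l_c = 3.75 − 1.25 = 2.5 → r_n = 78.3 kips.
  R_n,bearing = 2·73.95 + 8·78.3 = 774.3 kips → 0.75 × 774.3 = 581 kips.
Bolt shear governs: 403 kips.

403 kips (bolt shear governs)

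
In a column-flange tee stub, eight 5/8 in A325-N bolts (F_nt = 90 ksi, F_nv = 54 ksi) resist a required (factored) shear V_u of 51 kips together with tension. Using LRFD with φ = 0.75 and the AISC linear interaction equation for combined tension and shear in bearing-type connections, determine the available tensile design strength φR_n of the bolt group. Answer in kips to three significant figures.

A_b = π·0.625²/4 = 0.3068 in²; f_rv = 51 / (8 × 0.3068) = 20.78 ksi.
F'_nt = 1.3 F_nt − (F_nt / φF_nv) f_rv = 1.3·90 − (90/(0.75·54))·20.78 = 70.82 ksi, capped at F_nt → F'_nt = 70.82 ksi.
R_n = F'_nt · A_b · n = 70.82 × 0.3068 × 8 = 173.8 kips.
Design strength φR_n = 0.75 × 173.8 = 130 kips.

130 kips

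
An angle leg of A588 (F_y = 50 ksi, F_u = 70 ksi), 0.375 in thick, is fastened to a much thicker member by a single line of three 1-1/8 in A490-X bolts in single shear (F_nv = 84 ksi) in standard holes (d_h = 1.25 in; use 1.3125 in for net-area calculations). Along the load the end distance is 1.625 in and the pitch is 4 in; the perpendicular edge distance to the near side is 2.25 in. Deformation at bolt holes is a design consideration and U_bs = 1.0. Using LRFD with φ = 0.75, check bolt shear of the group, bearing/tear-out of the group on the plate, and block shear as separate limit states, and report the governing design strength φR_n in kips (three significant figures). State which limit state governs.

Bolt shear: A_b = π·1.125²/4 = 0.994 in²; R_n = 84 × 0.994 × 3 × 1 = 250.5 kips → 0.75 × 250.5 = 188 kips.
Bearing: edge l_c = 1, r_n = 31.5 kips; interior l_c = 2.75, r_n = 70.88 kips; R_n = 31.5 + 2·70.88 = 173.2 kips → 130 kips.
Block shear: A_gv = 3.609, A_nv = 2.379, A_nt = 0.5977 in²; R_n = min(0.6F_uA_nv, 0.6F_yA_gv) + U_bs·F_u·A_nt = 141.8 kips → 106 kips.
Block shear governs: 106 kips.

106 kips (block shear governs)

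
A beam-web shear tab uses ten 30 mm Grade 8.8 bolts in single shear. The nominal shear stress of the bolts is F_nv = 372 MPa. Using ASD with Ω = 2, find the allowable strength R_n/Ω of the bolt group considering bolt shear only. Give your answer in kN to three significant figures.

A_b = π × 30² / 4 = 706.9 mm².
R_n = F_nv · A_b · n · n_s = 372 × 706.9 × 10 × 1 / 1000 = 2630 kN.
Allowable strength R_n/Ω = 2630 / 2 = 1310 kN.

1310 kN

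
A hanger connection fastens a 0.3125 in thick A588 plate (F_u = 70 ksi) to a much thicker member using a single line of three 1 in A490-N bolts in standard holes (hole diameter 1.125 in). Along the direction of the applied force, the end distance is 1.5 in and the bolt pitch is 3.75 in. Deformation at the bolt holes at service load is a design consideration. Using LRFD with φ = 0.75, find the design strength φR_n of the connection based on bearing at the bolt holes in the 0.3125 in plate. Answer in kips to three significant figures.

Per bolt r_n = 1.2 l_c t F_u ≤ 2.4 d t F_u; upper limit = 2.4 × 1 × 0.3125 × 70 = 52.5 kips.
Edge bolt: l_c = 1.5 − 1.125/2 = 0.9375 in → 1.2 × 0.9375 × 0.3125 × 70 = 24.61 → r_n = 24.61 kips.
Interior bolts: l_c = 3.75 − 1.125 = 2.625 in → 1.2 × 2.625 × 0.3125 × 70 = 68.91 → r_n = 52.5 kips.
R_n = 1 × 24.61 + 2 × 52.5 = 129.6 kips.
Design strength φR_n = 0.75 × 129.6 = 97.2 kips.

97.2 kips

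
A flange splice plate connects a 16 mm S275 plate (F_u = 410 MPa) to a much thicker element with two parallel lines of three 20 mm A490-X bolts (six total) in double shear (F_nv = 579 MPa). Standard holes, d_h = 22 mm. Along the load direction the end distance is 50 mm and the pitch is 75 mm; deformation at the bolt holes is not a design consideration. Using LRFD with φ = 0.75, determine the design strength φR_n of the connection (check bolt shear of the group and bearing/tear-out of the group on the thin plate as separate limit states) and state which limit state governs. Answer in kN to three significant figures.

Bolt shear: A_b = π·20²/4 = 314.2 mm²; R_n = 579 × 314.2 × 6 × 2 / 1000 = 2183 kN → 0.75 × 2183 = 1640 kN.
Bearing (1.5 l_c t F_u ≤ 3.0 d t F_u): upper limit = 3.0·20·16·410 / 1000 = 393.6 kN.
  Edge l_c = 50 − 22/2 = 39 → r_n = 383.8 kN; interior l_c = 75 − 22 = 53 → r_n = 393.6 kN.
  R_n,bearing = 2·383.8 + 4·393.6 = 2342 kN → 0.75 × 2342 = 1760 kN.
Bolt shear governs: 1640 kN.

1640 kN (bolt shear governs)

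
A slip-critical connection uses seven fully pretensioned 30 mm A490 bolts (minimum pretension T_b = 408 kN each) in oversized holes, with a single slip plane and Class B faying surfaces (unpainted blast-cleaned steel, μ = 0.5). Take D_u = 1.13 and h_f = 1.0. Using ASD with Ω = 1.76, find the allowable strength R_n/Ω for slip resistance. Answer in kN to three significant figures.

R_n = μ · D_u · h_f · T_b · n_s · n_b = 0.5 × 1.13 × 1.0 × 408 × 1 × 7 = 1614 kN.
Allowable strength R_n/Ω = 1614 / 1.76 = 917 kN.

917 kN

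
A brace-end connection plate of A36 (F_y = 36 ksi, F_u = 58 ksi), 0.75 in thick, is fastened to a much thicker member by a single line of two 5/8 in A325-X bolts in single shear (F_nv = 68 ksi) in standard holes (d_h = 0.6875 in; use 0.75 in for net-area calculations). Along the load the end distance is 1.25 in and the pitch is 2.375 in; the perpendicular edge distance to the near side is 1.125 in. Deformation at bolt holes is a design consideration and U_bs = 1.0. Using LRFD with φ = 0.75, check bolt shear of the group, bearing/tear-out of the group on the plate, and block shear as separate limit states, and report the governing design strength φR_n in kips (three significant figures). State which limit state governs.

Bolt shear: A_b = π·0.625²/4 = 0.3068 in²; R_n = 68 × 0.3068 × 2 × 1 = 41.72 kips → 0.75 × 41.72 = 31.3 kips.
Bearing: edge l_c = 0.9062, r_n = 47.31 kips; interior l_c = 1.688, r_n = 65.25 kips; R_n = 47.31 + 1·65.25 = 112.6 kips → 84.4 kips.
Block shear: A_gv = 2.719, A_nv = 1.875, A_nt = 0.5625 in²; R_n = min(0.6F_uA_nv, 0.6F_yA_gv) + U_bs·F_u·A_nt = 91.35 kips → 68.5 kips.
Bolt shear governs: 31.3 kips.

31.3 kips (bolt shear governs)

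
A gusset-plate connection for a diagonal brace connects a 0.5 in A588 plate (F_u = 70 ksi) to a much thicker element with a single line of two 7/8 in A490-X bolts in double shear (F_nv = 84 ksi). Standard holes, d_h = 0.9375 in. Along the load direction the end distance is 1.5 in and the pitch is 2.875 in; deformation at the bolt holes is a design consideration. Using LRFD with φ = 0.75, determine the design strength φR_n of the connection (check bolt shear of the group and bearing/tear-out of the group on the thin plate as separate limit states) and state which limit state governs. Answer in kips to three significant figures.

87.6 kips (bearing governs)

Bolt shear: A_b = π·0.875²/4 = 0.6013 in²; R_n = 84 × 0.6013 × 2 × 2 = 202 kips → 0.75 × 202 = 152 kips.
Bearing (1.2 l_c t F_u ≤ 2.4 d t F_u): upper limit = 2.4·0.875·0.5·70 = 73.5 kips.
  Edge l_c = 1.5 − 0.9375/2 = 1.031 → r_n = 43.31 kips; interior l_c = 2.875 − 0.9375 = 1.938 → r_n = 73.5 kips.
  R_n,bearing = 1·43.31 + 1·73.5 = 116.8 kips → 0.75 × 116.8 = 87.6 kips.
Bearing governs: 87.6 kips.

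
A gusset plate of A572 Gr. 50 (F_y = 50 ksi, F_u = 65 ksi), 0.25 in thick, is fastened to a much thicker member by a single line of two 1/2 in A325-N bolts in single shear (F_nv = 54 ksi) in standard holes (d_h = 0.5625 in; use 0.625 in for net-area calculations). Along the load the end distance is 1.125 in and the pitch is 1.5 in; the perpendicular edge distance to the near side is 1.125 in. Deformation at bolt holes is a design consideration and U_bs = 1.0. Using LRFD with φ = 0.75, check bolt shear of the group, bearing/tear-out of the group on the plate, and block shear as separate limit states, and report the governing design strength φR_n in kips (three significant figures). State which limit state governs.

Bolt shear: A_b = π·0.5²/4 = 0.1963 in²; R_n = 54 × 0.1963 × 2 × 1 = 21.21 kips → 0.75 × 21.21 = 15.9 kips.
Bearing: edge l_c = 0.8438, r_n = 16.45 kips; interior l_c = 0.9375, r_n = 18.28 kips; R_n = 16.45 + 1·18.28 = 34.73 kips → 26.1 kips.
Block shear: A_gv = 0.6562, A_nv = 0.4219, A_nt = 0.2031 in²; R_n = min(0.6F_uA_nv, 0.6F_yA_gv) + U_bs·F_u·A_nt = 29.66 kips → 22.2 kips.
Bolt shear governs: 15.9 kips.

15.9 kips (bolt shear governs)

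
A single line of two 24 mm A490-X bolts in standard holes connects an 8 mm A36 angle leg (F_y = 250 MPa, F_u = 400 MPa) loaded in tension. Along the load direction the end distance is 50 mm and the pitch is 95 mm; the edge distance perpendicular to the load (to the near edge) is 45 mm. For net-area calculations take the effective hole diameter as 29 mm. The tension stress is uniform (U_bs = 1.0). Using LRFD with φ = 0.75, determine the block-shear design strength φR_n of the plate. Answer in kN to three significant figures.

Shear plane L_v = 50 + 1·95 = 145 mm; A_gv = 145 × 8 = 1160 mm².
A_nv = (145 − 1.5·29) × 8 = 812 mm².
A_nt = (45 − 0.5·29) × 8 = 244 mm².
0.6 F_u A_nv = 194.9 kN; 0.6 F_y A_gv = 174 kN → shear yielding governs the shear term.
R_n = 174 + 1.0 × 400 × 244 / 1000 = 271.6 kN.
Design strength φR_n = 0.75 × 271.6 = 204 kN.

204 kN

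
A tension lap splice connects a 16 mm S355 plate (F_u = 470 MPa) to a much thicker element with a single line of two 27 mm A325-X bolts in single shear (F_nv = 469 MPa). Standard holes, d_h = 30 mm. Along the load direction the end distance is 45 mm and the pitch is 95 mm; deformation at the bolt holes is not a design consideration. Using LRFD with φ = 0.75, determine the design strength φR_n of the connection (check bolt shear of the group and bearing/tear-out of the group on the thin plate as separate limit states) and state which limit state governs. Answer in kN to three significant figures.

403 kN (bolt shear governs)

Bolt shear: A_b = π·27²/4 = 572.6 mm²; R_n = 469 × 572.6 × 2 × 1 / 1000 = 537.1 kN → 0.75 × 537.1 = 403 kN.
Bearing (1.5 l_c t F_u ≤ 3.0 d t F_u): upper limit = 3.0·27·16·470 / 1000 = 609.1 kN.
  Edge l_c = 45 − 30/2 = 30 → r_n = 338.4 kN; interior l_c = 95 − 30 = 65 → r_n = 609.1 kN.
  R_n,bearing = 1·338.4 + 1·609.1 = 947.5 kN → 0.75 × 947.5 = 711 kN.
Bolt shear governs: 403 kN.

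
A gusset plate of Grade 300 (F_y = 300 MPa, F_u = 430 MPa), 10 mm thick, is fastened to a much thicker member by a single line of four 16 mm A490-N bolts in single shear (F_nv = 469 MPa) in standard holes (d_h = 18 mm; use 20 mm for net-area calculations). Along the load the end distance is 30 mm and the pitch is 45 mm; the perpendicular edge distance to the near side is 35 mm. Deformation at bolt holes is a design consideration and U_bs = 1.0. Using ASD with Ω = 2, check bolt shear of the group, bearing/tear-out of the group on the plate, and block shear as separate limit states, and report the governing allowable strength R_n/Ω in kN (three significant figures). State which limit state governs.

Bolt shear: A_b = π·16²/4 = 201.1 mm²; R_n = 469 × 201.1 × 4 × 1 / 1000 = 377.2 kN → 377.2 / 2 = 189 kN.
Bearing: edge l_c = 21, r_n = 108.4 kN; interior l_c = 27, r_n = 139.3 kN; R_n = 108.4 + 3·139.3 = 526.3 kN → 263 kN.
Block shear: A_gv = 1650, A_nv = 950, A_nt = 250 mm²; R_n = min(0.6F_uA_nv, 0.6F_yA_gv) + U_bs·F_u·A_nt = 352.6 kN → 176 kN.
Block shear governs: 176 kN.

176 kN (block shear governs)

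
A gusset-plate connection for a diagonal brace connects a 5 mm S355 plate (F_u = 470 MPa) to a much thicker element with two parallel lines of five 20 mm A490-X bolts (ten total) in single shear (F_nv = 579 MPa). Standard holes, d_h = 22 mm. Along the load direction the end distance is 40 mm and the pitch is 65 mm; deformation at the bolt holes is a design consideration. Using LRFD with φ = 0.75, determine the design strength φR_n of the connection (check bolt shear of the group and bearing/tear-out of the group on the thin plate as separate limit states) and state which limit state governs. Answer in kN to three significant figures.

799 kN (bearing governs)

Bolt shear: A_b = π·20²/4 = 314.2 mm²; R_n = 579 × 314.2 × 10 × 1 / 1000 = 1819 kN → 0.75 × 1819 = 1360 kN.
Bearing (1.2 l_c t F_u ≤ 2.4 d t F_u): upper limit = 2.4·20·5·470 / 1000 = 112.8 kN.
  Edge l_c = 40 − 22/2 = 29 → r_n = 81.78 kN; interior l_c = 65 − 22 = 43 → r_n = 112.8 kN.
  R_n,bearing = 2·81.78 + 8·112.8 = 1066 kN → 0.75 × 1066 = 799 kN.
Bearing governs: 799 kN.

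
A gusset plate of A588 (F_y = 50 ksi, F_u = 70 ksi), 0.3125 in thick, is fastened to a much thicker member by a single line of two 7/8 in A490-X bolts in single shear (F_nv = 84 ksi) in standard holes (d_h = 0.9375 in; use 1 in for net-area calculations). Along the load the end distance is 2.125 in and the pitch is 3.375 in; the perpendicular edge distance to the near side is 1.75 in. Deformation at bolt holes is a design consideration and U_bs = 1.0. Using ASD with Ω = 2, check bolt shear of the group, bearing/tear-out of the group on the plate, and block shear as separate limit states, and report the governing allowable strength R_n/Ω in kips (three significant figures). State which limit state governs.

39.5 kips (block shear governs)

Bolt shear: A_b = π·0.875²/4 = 0.6013 in²; R_n = 84 × 0.6013 × 2 × 1 = 101 kips → 101 / 2 = 50.5 kips.
Bearing: edge l_c = 1.656, r_n = 43.48 kips; interior l_c = 2.438, r_n = 45.94 kips; R_n = 43.48 + 1·45.94 = 89.41 kips → 44.7 kips.
Block shear: A_gv = 1.719, A_nv = 1.25, A_nt = 0.3906 in²; R_n = min(0.6F_uA_nv, 0.6F_yA_gv) + U_bs·F_u·A_nt = 78.91 kips → 39.5 kips.
Block shear governs: 39.5 kips.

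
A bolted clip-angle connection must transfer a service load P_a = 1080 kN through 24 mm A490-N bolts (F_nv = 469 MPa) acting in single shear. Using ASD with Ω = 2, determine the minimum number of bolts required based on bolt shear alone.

A_b = π·24²/4 = 452.4 mm².
Per-bolt allowable strength R_n/Ω = 469 × 452.4 × 1 / 1000 / 2 = 106.1 kN.
n ≥ 1080 / 106.1 = 10.18 → use 11 bolts.

11 bolts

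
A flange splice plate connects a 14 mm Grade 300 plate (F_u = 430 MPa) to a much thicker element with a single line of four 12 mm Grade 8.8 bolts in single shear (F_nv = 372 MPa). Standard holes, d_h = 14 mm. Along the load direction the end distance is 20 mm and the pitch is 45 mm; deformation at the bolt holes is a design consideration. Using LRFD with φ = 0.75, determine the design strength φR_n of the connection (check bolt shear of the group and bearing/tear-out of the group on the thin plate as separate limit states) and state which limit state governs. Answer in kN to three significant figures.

Bolt shear: A_b = π·12²/4 = 113.1 mm²; R_n = 372 × 113.1 × 4 × 1 / 1000 = 168.3 kN → 0.75 × 168.3 = 126 kN.
Bearing (1.2 l_c t F_u ≤ 2.4 d t F_u): upper limit = 2.4·12·14·430 / 1000 = 173.4 kN.
  Edge l_c = 20 − 14/2 = 13 → r_n = 93.91 kN; interior l_c = 45 − 14 = 31 → r_n = 173.4 kN.
  R_n,bearing = 1·93.91 + 3·173.4 = 614 kN → 0.75 × 614 = 461 kN.
Bolt shear governs: 126 kN.

126 kN (bolt shear governs)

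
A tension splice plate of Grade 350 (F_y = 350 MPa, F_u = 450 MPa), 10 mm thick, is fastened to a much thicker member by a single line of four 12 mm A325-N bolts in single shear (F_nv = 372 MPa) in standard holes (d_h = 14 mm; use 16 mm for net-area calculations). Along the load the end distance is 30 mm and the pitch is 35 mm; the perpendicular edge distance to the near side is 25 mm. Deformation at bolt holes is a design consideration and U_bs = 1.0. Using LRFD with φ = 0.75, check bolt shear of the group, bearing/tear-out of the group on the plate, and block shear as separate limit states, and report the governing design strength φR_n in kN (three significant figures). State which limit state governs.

126 kN (bolt shear governs)

Bolt shear: A_b = π·12²/4 = 113.1 mm²; R_n = 372 × 113.1 × 4 × 1 / 1000 = 168.3 kN → 0.75 × 168.3 = 126 kN.
Bearing: edge l_c = 23, r_n = 124.2 kN; interior l_c = 21, r_n = 113.4 kN; R_n = 124.2 + 3·113.4 = 464.4 kN → 348 kN.
Block shear: A_gv = 1350, A_nv = 790, A_nt = 170 mm²; R_n = min(0.6F_uA_nv, 0.6F_yA_gv) + U_bs·F_u·A_nt = 289.8 kN → 217 kN.
Bolt shear governs: 126 kN.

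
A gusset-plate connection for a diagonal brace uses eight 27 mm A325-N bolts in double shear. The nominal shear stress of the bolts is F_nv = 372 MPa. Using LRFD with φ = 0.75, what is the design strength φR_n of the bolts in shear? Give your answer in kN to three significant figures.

A_b = π × 27² / 4 = 572.6 mm².
R_n = F_nv · A_b · n · n_s = 372 × 572.6 × 8 × 2 / 1000 = 3408 kN.
Design strength φR_n = 0.75 × 3408 = 2560 kN.

2560 kN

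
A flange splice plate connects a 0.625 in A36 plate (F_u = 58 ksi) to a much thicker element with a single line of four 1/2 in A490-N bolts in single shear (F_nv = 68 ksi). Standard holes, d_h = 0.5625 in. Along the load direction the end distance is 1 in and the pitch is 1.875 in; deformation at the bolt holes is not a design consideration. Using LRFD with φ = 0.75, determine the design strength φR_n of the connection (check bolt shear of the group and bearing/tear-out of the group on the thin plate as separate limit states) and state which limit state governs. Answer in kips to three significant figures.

Bolt shear: A_b = π·0.5²/4 = 0.1963 in²; R_n = 68 × 0.1963 × 4 × 1 = 53.41 kips → 0.75 × 53.41 = 40.1 kips.
Bearing (1.5 l_c t F_u ≤ 3.0 d t F_u): upper limit = 3.0·0.5·0.625·58 = 54.38 kips.
  Edge l_c = 1 − 0.5625/2 = 0.7188 → r_n = 39.08 kips; interior l_c = 1.875 − 0.5625 = 1.312 → r_n = 54.38 kips.
  R_n,bearing = 1·39.08 + 3·54.38 = 202.2 kips → 0.75 × 202.2 = 152 kips.
Bolt shear governs: 40.1 kips.

40.1 kips (bolt shear governs)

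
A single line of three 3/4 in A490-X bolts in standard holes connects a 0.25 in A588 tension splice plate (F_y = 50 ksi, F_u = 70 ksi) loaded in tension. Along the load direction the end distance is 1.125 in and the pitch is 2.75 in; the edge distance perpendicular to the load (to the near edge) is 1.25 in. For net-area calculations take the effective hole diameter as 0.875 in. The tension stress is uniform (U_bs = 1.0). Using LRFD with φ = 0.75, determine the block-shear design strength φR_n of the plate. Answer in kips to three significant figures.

Shear plane L_v = 1.125 + 2·2.75 = 6.625 in; A_gv = 6.625 × 0.25 = 1.656 in².
A_nv = (6.625 − 2.5·0.875) × 0.25 = 1.109 in².
A_nt = (1.25 − 0.5·0.875) × 0.25 = 0.2031 in².
0.6 F_u A_nv = 46.59 kips; 0.6 F_y A_gv = 49.69 kips → shear rupture governs the shear term.
R_n = 46.59 + 1.0 × 70 × 0.2031 = 60.81 kips.
Design strength φR_n = 0.75 × 60.81 = 45.6 kips.

45.6 kips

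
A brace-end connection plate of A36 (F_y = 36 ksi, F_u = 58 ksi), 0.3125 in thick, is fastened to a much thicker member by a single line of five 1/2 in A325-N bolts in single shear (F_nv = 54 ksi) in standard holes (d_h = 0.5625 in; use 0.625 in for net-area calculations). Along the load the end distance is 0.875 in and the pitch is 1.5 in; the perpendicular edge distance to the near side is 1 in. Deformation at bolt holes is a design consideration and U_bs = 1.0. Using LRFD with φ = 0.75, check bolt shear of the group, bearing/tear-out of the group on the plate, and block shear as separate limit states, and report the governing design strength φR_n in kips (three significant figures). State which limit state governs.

Bolt shear: A_b = π·0.5²/4 = 0.1963 in²; R_n = 54 × 0.1963 × 5 × 1 = 53.01 kips → 0.75 × 53.01 = 39.8 kips.
Bearing: edge l_c = 0.5938, r_n = 12.91 kips; interior l_c = 0.9375, r_n = 20.39 kips; R_n = 12.91 + 4·20.39 = 94.48 kips → 70.9 kips.
Block shear: A_gv = 2.148, A_nv = 1.27, A_nt = 0.2148 in²; R_n = min(0.6F_uA_nv, 0.6F_yA_gv) + U_bs·F_u·A_nt = 56.64 kips → 42.5 kips.
Bolt shear governs: 39.8 kips.

39.8 kips (bolt shear governs)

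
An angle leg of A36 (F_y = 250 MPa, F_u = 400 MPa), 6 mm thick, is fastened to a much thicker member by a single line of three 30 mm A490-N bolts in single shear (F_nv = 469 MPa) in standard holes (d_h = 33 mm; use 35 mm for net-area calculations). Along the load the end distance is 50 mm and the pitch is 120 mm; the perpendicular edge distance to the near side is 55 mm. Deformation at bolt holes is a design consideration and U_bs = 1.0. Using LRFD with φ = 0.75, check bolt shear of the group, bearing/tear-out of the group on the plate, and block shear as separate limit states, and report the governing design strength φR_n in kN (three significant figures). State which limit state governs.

263 kN (block shear governs)

Bolt shear: A_b = π·30²/4 = 706.9 mm²; R_n = 469 × 706.9 × 3 × 1 / 1000 = 994.5 kN → 0.75 × 994.5 = 746 kN.
Bearing: edge l_c = 33.5, r_n = 96.48 kN; interior l_c = 87, r_n = 172.8 kN; R_n = 96.48 + 2·172.8 = 442.1 kN → 332 kN.
Block shear: A_gv = 1740, A_nv = 1215, A_nt = 225 mm²; R_n = min(0.6F_uA_nv, 0.6F_yA_gv) + U_bs·F_u·A_nt = 351 kN → 263 kN.
Block shear governs: 263 kN.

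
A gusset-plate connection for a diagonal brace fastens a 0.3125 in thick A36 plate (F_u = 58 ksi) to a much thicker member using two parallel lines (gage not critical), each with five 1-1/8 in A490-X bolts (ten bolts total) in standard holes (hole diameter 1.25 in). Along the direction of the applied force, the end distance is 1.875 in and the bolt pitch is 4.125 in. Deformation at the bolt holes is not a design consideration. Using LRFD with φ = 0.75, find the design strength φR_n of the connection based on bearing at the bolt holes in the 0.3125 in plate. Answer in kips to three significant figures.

Per bolt r_n = 1.5 l_c t F_u ≤ 3.0 d t F_u; upper limit = 3.0 × 1.125 × 0.3125 × 58 = 61.17 kips.
Edge bolt: l_c = 1.875 − 1.25/2 = 1.25 in → 1.5 × 1.25 × 0.3125 × 58 = 33.98 → r_n = 33.98 kips.
Interior bolts: l_c = 4.125 − 1.25 = 2.875 in → 1.5 × 2.875 × 0.3125 × 58 = 78.16 → r_n = 61.17 kips.
R_n = 2 × 33.98 + 8 × 61.17 = 557.3 kips.
Design strength φR_n = 0.75 × 557.3 = 418 kips.

418 kips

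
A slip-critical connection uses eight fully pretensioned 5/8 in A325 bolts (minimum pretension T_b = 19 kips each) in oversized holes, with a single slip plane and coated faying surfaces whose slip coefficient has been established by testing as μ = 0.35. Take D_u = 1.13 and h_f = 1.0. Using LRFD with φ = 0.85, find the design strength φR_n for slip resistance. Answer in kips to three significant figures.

51.1 kips

R_n = μ · D_u · h_f · T_b · n_s · n_b = 0.35 × 1.13 × 1.0 × 19 × 1 × 8 = 60.12 kips.
Design strength φR_n = 0.85 × 60.12 = 51.1 kips.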